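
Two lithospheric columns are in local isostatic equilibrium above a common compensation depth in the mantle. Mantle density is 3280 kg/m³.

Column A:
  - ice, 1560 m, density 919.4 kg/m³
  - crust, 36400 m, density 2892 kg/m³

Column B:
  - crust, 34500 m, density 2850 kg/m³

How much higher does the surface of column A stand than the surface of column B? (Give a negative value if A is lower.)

For any compensation level in the mantle, the mantle terms cancel and isostasy reduces to e = (Σt_A − Σt_B) − (Σ(ρt)_A − Σ(ρt)_B) / ρ_m.
Σt_A = 37960 m; Σt_B = 34500 m; Σ(ρt)_A = 106703064; Σ(ρt)_B = 98325000 (in m·kg/m³).
e = (37960 − 34500) − (106703064 − 98325000) / 3280 = 906 m.

906 m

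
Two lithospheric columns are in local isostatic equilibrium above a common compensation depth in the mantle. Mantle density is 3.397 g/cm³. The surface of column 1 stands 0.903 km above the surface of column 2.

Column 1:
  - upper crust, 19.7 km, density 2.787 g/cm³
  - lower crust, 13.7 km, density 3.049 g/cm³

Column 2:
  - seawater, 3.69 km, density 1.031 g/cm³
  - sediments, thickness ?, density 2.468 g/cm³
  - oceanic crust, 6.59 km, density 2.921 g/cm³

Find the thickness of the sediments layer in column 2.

1.99 km

Take the compensation level at the base of the deeper column (depth z_c below the surface of column 1) and equate Σ ρ_i t_i down to z_c; mantle fills any gap and the z_c terms cancel.
Column 1: 19.7×2.787 + 13.7×3.049 + (z_c − 33.4)×3.397
Column 2: 0.903×0 + 3.69×1.031 + x×2.468 + 6.59×2.921 + (z_c − 0.903 − 10.28 − x)×3.397
The z_c×3.397 term appears on both sides and cancels. Collect the known terms of each column as K = Σ(ρt)_known − 3.397 × (depth of known layers): K_1 = 96.6752 − 3.397×33.4 = −16.7846; K_2 = 23.05378 − 3.397×(0.903 + 10.28) = −14.934871.
Balance: K_1 = K_2 − x×(3.397 − 2.468), so x = (K_2 − K_1)/(3.397 − 2.468) = 1.84973/0.929 = 1.99 km.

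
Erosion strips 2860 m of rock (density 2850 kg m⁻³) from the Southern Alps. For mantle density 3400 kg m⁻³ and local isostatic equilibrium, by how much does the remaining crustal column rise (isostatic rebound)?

2400 m

Unloading: uplift u = e ρ_c/ρ_m = 2860 m × 2850/3400 = 2400 m.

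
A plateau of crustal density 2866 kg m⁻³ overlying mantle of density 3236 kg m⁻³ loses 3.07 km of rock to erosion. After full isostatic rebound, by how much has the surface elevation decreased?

Rebound u = e ρ_c/ρ_m = 3.07 km × 2866/3236 = 2.719 km.
Net surface drop = e − u = 3.07 km − 2.719 km = e (ρ_m − ρ_c)/ρ_m = 0.351 km.

0.351 km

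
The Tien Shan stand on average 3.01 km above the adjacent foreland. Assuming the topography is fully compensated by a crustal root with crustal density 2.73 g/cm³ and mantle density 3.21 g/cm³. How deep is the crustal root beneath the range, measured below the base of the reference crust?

Balancing pressure at the compensation depth: the weight of the topography is balanced by the buoyancy of the root, ρ_c h = (ρ_m − ρ_c) r.
r = h · ρ_c / (ρ_m − ρ_c) = 3.01 km × 2.73 / (3.21 − 2.73) = 17.1 km.

17.1 km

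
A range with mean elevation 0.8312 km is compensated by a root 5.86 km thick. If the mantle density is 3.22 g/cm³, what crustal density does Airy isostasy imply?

ρ_c h = (ρ_m − ρ_c) r → ρ_c (h + r) = ρ_m r → ρ_c = ρ_m r / (h + r).
ρ_c = 3.22 × 5.86 km / (0.8312 km + 5.86 km) = 2.82 g/cm³.

2.82 g/cm³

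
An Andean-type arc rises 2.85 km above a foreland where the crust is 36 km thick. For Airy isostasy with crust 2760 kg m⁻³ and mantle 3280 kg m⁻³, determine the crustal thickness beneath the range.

Root depth r = h ρ_c / (ρ_m − ρ_c) = 2.85 km × 2760 / 520 = 15.13 km.
Total thickness = T + h + r = 36 km + 2.85 km + 15.13 km = 54 km.

54 km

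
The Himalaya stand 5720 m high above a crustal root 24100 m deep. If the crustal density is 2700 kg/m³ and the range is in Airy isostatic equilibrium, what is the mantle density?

Airy balance: ρ_c h = (ρ_m − ρ_c) r → ρ_m = ρ_c (1 + h/r).
ρ_m = 2700 × (1 + 5720 m/24100 m) = 3340 kg/m³.

3340 kg/m³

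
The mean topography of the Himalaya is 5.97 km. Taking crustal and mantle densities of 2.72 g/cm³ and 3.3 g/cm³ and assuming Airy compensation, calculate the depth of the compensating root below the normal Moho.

28 km

Equating mass per unit area of the two columns: the weight of the topography is balanced by the buoyancy of the root, ρ_c h = (ρ_m − ρ_c) r.
r = h · ρ_c / (ρ_m − ρ_c) = 5.97 km × 2.72 / (3.3 − 2.72) = 28 km.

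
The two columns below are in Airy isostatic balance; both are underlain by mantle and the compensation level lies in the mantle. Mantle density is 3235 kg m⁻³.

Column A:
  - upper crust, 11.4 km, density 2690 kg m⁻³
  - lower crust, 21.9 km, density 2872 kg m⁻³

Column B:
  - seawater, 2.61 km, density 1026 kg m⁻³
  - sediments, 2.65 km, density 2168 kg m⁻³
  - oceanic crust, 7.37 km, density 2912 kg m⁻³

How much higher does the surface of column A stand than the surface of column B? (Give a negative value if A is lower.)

0.986 km

For any compensation level in the mantle, the mantle terms cancel and isostasy reduces to e = (Σt_A − Σt_B) − (Σ(ρt)_A − Σ(ρt)_B) / ρ_m.
Σt_A = 33.3 km; Σt_B = 12.63 km; Σ(ρt)_A = 93562.8; Σ(ρt)_B = 29884.5 (in km·kg m⁻³).
e = (33.3 − 12.63) − (93562.8 − 29884.5) / 3235 = 0.986 km.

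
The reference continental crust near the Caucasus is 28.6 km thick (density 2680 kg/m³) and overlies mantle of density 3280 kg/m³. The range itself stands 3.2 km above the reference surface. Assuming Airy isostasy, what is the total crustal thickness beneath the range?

Root depth r = h ρ_c / (ρ_m − ρ_c) = 3.2 km × 2680 / 600 = 14.29 km.
Total thickness = T + h + r = 28.6 km + 3.2 km + 14.29 km = 46.1 km.

46.1 km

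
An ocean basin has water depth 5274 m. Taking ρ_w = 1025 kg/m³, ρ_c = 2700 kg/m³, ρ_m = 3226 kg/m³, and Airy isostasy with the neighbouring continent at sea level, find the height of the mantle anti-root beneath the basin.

Balancing pressure at the compensation depth: replacing crust with seawater at the top is compensated by replacing crust with mantle at the base: d (ρ_c − ρ_w) = a (ρ_m − ρ_c).
a = d (ρ_c − ρ_w)/(ρ_m − ρ_c) = 5274 m × 1675/526 = 16800 m.

16800 m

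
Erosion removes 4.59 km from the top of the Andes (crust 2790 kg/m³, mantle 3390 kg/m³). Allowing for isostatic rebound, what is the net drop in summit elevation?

Rebound u = e ρ_c/ρ_m = 4.59 km × 2790/3390 = 3.778 km.
Net surface drop = e − u = 4.59 km − 3.778 km = e (ρ_m − ρ_c)/ρ_m = 0.812 km.

0.812 km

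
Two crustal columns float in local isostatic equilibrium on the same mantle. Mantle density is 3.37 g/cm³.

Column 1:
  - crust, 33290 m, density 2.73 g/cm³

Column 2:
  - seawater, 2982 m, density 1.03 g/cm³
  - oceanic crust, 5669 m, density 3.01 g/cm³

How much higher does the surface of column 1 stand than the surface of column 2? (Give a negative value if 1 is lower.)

For any compensation level in the mantle, the mantle terms cancel and isostasy reduces to e = (Σt_1 − Σt_2) − (Σ(ρt)_1 − Σ(ρt)_2) / ρ_m.
Σt_1 = 33290 m; Σt_2 = 8651 m; Σ(ρt)_1 = 90881.7; Σ(ρt)_2 = 20135.15 (in m·g/cm³).
e = (33290 − 8651) − (90881.7 − 20135.15) / 3.37 = 3650 m.

3650 m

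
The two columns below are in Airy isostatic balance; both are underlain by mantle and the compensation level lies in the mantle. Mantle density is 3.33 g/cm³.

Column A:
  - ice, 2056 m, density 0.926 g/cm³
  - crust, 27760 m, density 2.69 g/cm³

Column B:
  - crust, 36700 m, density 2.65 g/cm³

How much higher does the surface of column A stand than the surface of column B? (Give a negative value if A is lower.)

−675 m

For any compensation level in the mantle, the mantle terms cancel and isostasy reduces to e = (Σt_A − Σt_B) − (Σ(ρt)_A − Σ(ρt)_B) / ρ_m.
Σt_A = 29816 m; Σt_B = 36700 m; Σ(ρt)_A = 76578.256; Σ(ρt)_B = 97255 (in m·g/cm³).
e = (29816 − 36700) − (76578.256 − 97255) / 3.33 = −675 m.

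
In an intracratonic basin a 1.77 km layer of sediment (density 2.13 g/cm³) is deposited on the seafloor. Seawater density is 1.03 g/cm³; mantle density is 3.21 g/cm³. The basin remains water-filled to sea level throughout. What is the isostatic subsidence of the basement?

0.893 km

Submarine loading: the sediment displaces seawater, and the subsidence is in turn flooded, so s (ρ_m − ρ_w) = t (ρ_sed − ρ_w).
s = 1.77 km × (2.13 − 1.03) / (3.21 − 1.03) = 0.893 km.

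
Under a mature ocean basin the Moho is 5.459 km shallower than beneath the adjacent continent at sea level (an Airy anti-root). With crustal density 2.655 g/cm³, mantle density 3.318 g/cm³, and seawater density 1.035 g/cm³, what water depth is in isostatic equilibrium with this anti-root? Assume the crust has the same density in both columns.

Replacing a thickness d of crust by seawater at the top must be balanced by replacing crust with mantle at the base: d (ρ_c − ρ_w) = a (ρ_m − ρ_c).
d = a (ρ_m − ρ_c)/(ρ_c − ρ_w) = 5.459 km × 0.663/1.62 = 2.23 km.

2.23 km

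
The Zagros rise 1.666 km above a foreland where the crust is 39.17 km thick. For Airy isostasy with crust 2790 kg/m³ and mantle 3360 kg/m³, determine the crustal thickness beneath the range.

49 km

Root depth r = h ρ_c / (ρ_m − ρ_c) = 1.666 km × 2790 / 570 = 8.155 km.
Total thickness = T + h + r = 39.17 km + 1.666 km + 8.155 km = 49 km.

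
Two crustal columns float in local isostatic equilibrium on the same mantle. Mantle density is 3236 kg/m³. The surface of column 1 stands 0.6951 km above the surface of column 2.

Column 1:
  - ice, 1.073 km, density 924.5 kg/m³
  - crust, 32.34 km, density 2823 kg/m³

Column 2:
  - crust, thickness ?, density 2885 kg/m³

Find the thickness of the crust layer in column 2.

38.7 km

Take the compensation level at the base of the deeper column (depth z_c below the surface of column 1) and equate Σ ρ_i t_i down to z_c; mantle fills any gap and the z_c terms cancel.
Column 1: 1.073×924.5 + 32.34×2823 + (z_c − 33.413)×3236
Column 2: 0.6951×0 + x×2885 + (z_c − 0.6951 − 0 − x)×3236
The z_c×3236 term appears on both sides and cancels. Collect the known terms of each column as K = Σ(ρt)_known − 3236 × (depth of known layers): K_1 = 92287.8085 − 3236×33.413 = −15836.6595; K_2 = 0 − 3236×(0.6951 + 0) = −2249.3436.
Balance: K_1 = K_2 − x×(3236 − 2885), so x = (K_2 − K_1)/(3236 − 2885) = 13587.3/351 = 38.7 km.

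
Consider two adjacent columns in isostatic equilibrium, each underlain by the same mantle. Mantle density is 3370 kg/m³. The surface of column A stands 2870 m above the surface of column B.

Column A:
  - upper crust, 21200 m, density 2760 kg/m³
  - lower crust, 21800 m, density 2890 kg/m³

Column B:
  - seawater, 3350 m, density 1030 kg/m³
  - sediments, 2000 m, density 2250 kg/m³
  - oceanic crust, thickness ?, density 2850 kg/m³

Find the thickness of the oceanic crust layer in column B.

7010 m

Take the compensation level at the base of the deeper column (depth z_c below the surface of column A) and equate Σ ρ_i t_i down to z_c; mantle fills any gap and the z_c terms cancel.
Column A: 21200×2760 + 21800×2890 + (z_c − 43000)×3370
Column B: 2870×0 + 3350×1030 + 2000×2250 + x×2850 + (z_c − 2870 − 5350 − x)×3370
The z_c×3370 term appears on both sides and cancels. Collect the known terms of each column as K = Σ(ρt)_known − 3370 × (depth of known layers): K_A = 121514000 − 3370×43000 = −23396000; K_B = 7950500 − 3370×(2870 + 5350) = −19750900.
Balance: K_A = K_B − x×(3370 − 2850), so x = (K_B − K_A)/(3370 − 2850) = 3645100/520 = 7010 m.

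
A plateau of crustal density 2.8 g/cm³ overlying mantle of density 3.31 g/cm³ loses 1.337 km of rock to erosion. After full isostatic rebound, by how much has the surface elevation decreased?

0.206 km

Rebound u = e ρ_c/ρ_m = 1.337 km × 2.8/3.31 = 1.131 km.
Net surface drop = e − u = 1.337 km − 1.131 km = e (ρ_m − ρ_c)/ρ_m = 0.206 km.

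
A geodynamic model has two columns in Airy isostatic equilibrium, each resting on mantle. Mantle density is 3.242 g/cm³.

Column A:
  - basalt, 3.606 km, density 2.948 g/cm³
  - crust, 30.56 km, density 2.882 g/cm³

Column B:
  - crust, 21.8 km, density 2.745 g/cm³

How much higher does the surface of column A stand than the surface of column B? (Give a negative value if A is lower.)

For any compensation level in the mantle, the mantle terms cancel and isostasy reduces to e = (Σt_A − Σt_B) − (Σ(ρt)_A − Σ(ρt)_B) / ρ_m.
Σt_A = 34.166 km; Σt_B = 21.8 km; Σ(ρt)_A = 98.704408; Σ(ρt)_B = 59.841 (in km·g/cm³).
e = (34.166 − 21.8) − (98.704408 − 59.841) / 3.242 = 0.379 km.

0.379 km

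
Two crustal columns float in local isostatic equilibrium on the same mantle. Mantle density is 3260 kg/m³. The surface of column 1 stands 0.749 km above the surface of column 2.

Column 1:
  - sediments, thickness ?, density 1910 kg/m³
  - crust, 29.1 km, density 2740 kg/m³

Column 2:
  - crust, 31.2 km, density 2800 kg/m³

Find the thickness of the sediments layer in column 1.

1.23 km

Take the compensation level at the base of the deeper column (depth z_c below the surface of column 1) and equate Σ ρ_i t_i down to z_c; mantle fills any gap and the z_c terms cancel.
Column 1: x×1910 + 29.1×2740 + (z_c − 29.1 − x)×3260
Column 2: 0.749×0 + 31.2×2800 + (z_c − 0.749 − 31.2)×3260
The z_c×3260 term appears on both sides and cancels. Collect the known terms of each column as K = Σ(ρt)_known − 3260 × (depth of known layers): K_1 = 79734 − 3260×29.1 = −15132; K_2 = 87360 − 3260×(0.749 + 31.2) = −16793.74.
Balance: K_1 − x×(3260 − 1910) = K_2, so x = (K_1 − K_2)/(3260 − 1910) = 1661.74/1350 = 1.23 km.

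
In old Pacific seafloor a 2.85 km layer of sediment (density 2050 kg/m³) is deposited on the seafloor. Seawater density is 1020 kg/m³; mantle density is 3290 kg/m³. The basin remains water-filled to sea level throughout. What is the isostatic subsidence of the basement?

1.29 km

Submarine loading: the sediment displaces seawater, and the subsidence is in turn flooded, so s (ρ_m − ρ_w) = t (ρ_sed − ρ_w).
s = 2.85 km × (2050 − 1020) / (3290 − 1020) = 1.29 km.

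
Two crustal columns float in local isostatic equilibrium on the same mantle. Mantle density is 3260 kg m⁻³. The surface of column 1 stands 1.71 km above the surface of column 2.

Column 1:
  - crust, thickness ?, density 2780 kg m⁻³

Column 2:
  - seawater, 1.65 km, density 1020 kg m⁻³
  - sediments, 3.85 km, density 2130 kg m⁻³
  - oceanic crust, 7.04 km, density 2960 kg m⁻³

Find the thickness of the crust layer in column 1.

32.8 km

Take the compensation level at the base of the deeper column (depth z_c below the surface of column 1) and equate Σ ρ_i t_i down to z_c; mantle fills any gap and the z_c terms cancel.
Column 1: x×2780 + (z_c − 0 − x)×3260
Column 2: 1.71×0 + 1.65×1020 + 3.85×2130 + 7.04×2960 + (z_c − 1.71 − 12.54)×3260
The z_c×3260 term appears on both sides and cancels. Collect the known terms of each column as K = Σ(ρt)_known − 3260 × (depth of known layers): K_1 = 0 − 3260×0 = 0; K_2 = 30721.9 − 3260×(1.71 + 12.54) = −15733.1.
Balance: K_1 − x×(3260 − 2780) = K_2, so x = (K_1 − K_2)/(3260 − 2780) = 15733.1/480 = 32.8 km.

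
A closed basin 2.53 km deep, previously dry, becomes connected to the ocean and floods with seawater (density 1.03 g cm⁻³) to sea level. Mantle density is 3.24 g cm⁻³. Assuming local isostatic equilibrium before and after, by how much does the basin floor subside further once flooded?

1.18 km

After flooding the water column is d + s deep. Its weight must equal the weight of mantle displaced by the extra subsidence s: (d + s) ρ_w = s ρ_m.
s = d ρ_w / (ρ_m − ρ_w) = 2.53 km × 1.03/(3.24 − 1.03) = 1.18 km.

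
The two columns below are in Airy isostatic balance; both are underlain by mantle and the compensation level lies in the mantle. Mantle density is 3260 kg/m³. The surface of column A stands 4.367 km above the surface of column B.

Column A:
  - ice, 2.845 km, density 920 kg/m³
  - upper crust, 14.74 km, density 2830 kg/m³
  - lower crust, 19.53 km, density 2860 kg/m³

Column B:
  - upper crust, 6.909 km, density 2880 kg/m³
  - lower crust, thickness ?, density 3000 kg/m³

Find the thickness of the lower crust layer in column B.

Take the compensation level at the base of the deeper column (depth z_c below the surface of column A) and equate Σ ρ_i t_i down to z_c; mantle fills any gap and the z_c terms cancel.
Column A: 2.845×920 + 14.74×2830 + 19.53×2860 + (z_c − 37.115)×3260
Column B: 4.367×0 + 6.909×2880 + x×3000 + (z_c − 4.367 − 6.909 − x)×3260
The z_c×3260 term appears on both sides and cancels. Collect the known terms of each column as K = Σ(ρt)_known − 3260 × (depth of known layers): K_A = 100187.4 − 3260×37.115 = −20807.5; K_B = 19897.92 − 3260×(4.367 + 6.909) = −16861.84.
Balance: K_A = K_B − x×(3260 − 3000), so x = (K_B − K_A)/(3260 − 3000) = 3945.66/260 = 15.2 km.

15.2 km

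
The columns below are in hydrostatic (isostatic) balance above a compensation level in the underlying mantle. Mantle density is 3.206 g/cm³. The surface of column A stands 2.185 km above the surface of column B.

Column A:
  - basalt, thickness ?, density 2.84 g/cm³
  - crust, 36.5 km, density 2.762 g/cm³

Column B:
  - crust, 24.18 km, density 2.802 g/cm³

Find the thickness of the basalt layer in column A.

Take the compensation level at the base of the deeper column (depth z_c below the surface of column A) and equate Σ ρ_i t_i down to z_c; mantle fills any gap and the z_c terms cancel.
Column A: x×2.84 + 36.5×2.762 + (z_c − 36.5 − x)×3.206
Column B: 2.185×0 + 24.18×2.802 + (z_c − 2.185 − 24.18)×3.206
The z_c×3.206 term appears on both sides and cancels. Collect the known terms of each column as K = Σ(ρt)_known − 3.206 × (depth of known layers): K_A = 100.813 − 3.206×36.5 = −16.206; K_B = 67.75236 − 3.206×(2.185 + 24.18) = −16.77383.
Balance: K_A − x×(3.206 − 2.84) = K_B, so x = (K_A − K_B)/(3.206 − 2.84) = 0.56783/0.366 = 1.55 km.

1.55 km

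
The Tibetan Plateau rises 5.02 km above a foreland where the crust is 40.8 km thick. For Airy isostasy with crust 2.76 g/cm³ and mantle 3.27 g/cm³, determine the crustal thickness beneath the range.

73 km

Root depth r = h ρ_c / (ρ_m − ρ_c) = 5.02 km × 2.76 / 0.51 = 27.17 km.
Total thickness = T + h + r = 40.8 km + 5.02 km + 27.17 km = 73 km.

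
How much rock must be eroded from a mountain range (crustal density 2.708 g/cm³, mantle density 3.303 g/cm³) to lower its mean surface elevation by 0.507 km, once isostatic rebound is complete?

2.81 km

Net drop Δ = e − u = e − e ρ_c/ρ_m = e (ρ_m − ρ_c)/ρ_m.
e = Δ ρ_m/(ρ_m − ρ_c) = 0.507 km × 3.303/0.595 = 2.81 km.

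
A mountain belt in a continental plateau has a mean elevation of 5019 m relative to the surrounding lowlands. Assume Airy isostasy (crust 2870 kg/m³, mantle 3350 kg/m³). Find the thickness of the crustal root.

30000 m

For local isostatic compensation: the weight of the topography is balanced by the buoyancy of the root, ρ_c h = (ρ_m − ρ_c) r.
r = h · ρ_c / (ρ_m − ρ_c) = 5019 m × 2870 / (3350 − 2870) = 30000 m.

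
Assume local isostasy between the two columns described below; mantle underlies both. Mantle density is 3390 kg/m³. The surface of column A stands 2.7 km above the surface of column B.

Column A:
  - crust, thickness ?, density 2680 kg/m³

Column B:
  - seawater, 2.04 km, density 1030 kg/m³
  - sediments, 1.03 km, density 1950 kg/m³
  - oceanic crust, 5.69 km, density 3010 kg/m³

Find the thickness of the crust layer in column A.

Take the compensation level at the base of the deeper column (depth z_c below the surface of column A) and equate Σ ρ_i t_i down to z_c; mantle fills any gap and the z_c terms cancel.
Column A: x×2680 + (z_c − 0 − x)×3390
Column B: 2.7×0 + 2.04×1030 + 1.03×1950 + 5.69×3010 + (z_c − 2.7 − 8.76)×3390
The z_c×3390 term appears on both sides and cancels. Collect the known terms of each column as K = Σ(ρt)_known − 3390 × (depth of known layers): K_A = 0 − 3390×0 = 0; K_B = 21236.6 − 3390×(2.7 + 8.76) = −17612.8.
Balance: K_A − x×(3390 − 2680) = K_B, so x = (K_A − K_B)/(3390 − 2680) = 17612.8/710 = 24.8 km.

24.8 km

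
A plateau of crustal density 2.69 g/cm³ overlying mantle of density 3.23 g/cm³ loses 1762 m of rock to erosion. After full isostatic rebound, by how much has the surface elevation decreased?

Rebound u = e ρ_c/ρ_m = 1762 m × 2.69/3.23 = 1467 m.
Net surface drop = e − u = 1762 m − 1467 m = e (ρ_m − ρ_c)/ρ_m = 295 m.

295 m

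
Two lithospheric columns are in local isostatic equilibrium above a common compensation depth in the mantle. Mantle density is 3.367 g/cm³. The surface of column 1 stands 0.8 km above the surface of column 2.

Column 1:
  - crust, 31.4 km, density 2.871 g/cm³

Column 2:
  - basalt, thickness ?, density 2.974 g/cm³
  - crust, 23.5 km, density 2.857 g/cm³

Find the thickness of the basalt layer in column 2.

Take the compensation level at the base of the deeper column (depth z_c below the surface of column 1) and equate Σ ρ_i t_i down to z_c; mantle fills any gap and the z_c terms cancel.
Column 1: 31.4×2.871 + (z_c − 31.4)×3.367
Column 2: 0.8×0 + x×2.974 + 23.5×2.857 + (z_c − 0.8 − 23.5 − x)×3.367
The z_c×3.367 term appears on both sides and cancels. Collect the known terms of each column as K = Σ(ρt)_known − 3.367 × (depth of known layers): K_1 = 90.1494 − 3.367×31.4 = −15.5744; K_2 = 67.1395 − 3.367×(0.8 + 23.5) = −14.6786.
Balance: K_1 = K_2 − x×(3.367 − 2.974), so x = (K_2 − K_1)/(3.367 − 2.974) = 0.8958/0.393 = 2.28 km.

2.28 km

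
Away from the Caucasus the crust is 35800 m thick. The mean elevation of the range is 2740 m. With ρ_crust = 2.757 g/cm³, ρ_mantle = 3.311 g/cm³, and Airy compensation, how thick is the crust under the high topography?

Root depth r = h ρ_c / (ρ_m − ρ_c) = 2740 m × 2.757 / 0.554 = 13640 m.
Total thickness = T + h + r = 35800 m + 2740 m + 13640 m = 52200 m.

52200 m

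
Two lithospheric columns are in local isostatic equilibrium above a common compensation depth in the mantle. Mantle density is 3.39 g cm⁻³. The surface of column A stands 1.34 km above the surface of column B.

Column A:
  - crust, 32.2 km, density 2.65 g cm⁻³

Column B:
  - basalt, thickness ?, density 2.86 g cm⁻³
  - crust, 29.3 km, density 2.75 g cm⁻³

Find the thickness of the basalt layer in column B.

1.01 km

Take the compensation level at the base of the deeper column (depth z_c below the surface of column A) and equate Σ ρ_i t_i down to z_c; mantle fills any gap and the z_c terms cancel.
Column A: 32.2×2.65 + (z_c − 32.2)×3.39
Column B: 1.34×0 + x×2.86 + 29.3×2.75 + (z_c − 1.34 − 29.3 − x)×3.39
The z_c×3.39 term appears on both sides and cancels. Collect the known terms of each column as K = Σ(ρt)_known − 3.39 × (depth of known layers): K_A = 85.33 − 3.39×32.2 = −23.828; K_B = 80.575 − 3.39×(1.34 + 29.3) = −23.2946.
Balance: K_A = K_B − x×(3.39 − 2.86), so x = (K_B − K_A)/(3.39 − 2.86) = 0.5334/0.53 = 1.01 km.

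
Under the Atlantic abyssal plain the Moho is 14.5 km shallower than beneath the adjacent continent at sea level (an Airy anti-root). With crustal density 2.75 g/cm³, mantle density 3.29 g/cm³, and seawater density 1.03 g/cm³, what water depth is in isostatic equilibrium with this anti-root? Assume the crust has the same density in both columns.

Replacing a thickness d of crust by seawater at the top must be balanced by replacing crust with mantle at the base: d (ρ_c − ρ_w) = a (ρ_m − ρ_c).
d = a (ρ_m − ρ_c)/(ρ_c − ρ_w) = 14.5 km × 0.54/1.72 = 4.55 km.

4.55 km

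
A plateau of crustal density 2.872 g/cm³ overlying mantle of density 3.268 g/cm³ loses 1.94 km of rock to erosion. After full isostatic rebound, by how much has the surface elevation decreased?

0.235 km

Rebound u = e ρ_c/ρ_m = 1.94 km × 2.872/3.268 = 1.705 km.
Net surface drop = e − u = 1.94 km − 1.705 km = e (ρ_m − ρ_c)/ρ_m = 0.235 km.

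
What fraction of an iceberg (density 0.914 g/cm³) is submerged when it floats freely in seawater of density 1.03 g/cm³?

Submerged fraction = ρ_obj/ρ_fluid = 0.914/1.03 = 88.7%.

88.7%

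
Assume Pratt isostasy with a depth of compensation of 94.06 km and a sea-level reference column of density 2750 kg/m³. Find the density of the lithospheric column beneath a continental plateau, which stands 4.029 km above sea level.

Pratt balance: ρ_ref D = ρ (D + h).
ρ = ρ_ref D/(D + h) = 2750 × 94.06 km/(94.06 km + 4.029 km) = 2640 kg/m³.

2640 kg/m³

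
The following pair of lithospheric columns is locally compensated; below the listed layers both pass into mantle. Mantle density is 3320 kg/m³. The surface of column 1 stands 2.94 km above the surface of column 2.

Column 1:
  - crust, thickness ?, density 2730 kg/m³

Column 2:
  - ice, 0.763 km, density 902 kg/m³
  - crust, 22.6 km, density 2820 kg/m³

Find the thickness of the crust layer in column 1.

38.8 km

Take the compensation level at the base of the deeper column (depth z_c below the surface of column 1) and equate Σ ρ_i t_i down to z_c; mantle fills any gap and the z_c terms cancel.
Column 1: x×2730 + (z_c − 0 − x)×3320
Column 2: 2.94×0 + 0.763×902 + 22.6×2820 + (z_c − 2.94 − 23.363)×3320
The z_c×3320 term appears on both sides and cancels. Collect the known terms of each column as K = Σ(ρt)_known − 3320 × (depth of known layers): K_1 = 0 − 3320×0 = 0; K_2 = 64420.226 − 3320×(2.94 + 23.363) = −22905.734.
Balance: K_1 − x×(3320 − 2730) = K_2, so x = (K_1 − K_2)/(3320 − 2730) = 22905.7/590 = 38.8 km.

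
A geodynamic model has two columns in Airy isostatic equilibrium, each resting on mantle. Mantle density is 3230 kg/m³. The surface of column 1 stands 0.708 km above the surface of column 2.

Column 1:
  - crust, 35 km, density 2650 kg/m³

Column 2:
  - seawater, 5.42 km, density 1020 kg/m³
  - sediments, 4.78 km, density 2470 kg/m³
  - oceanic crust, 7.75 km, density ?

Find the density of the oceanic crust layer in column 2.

Take the compensation level at the base of the deeper column (depth z_c below the surface of column 1) and equate Σ ρ_i t_i down to z_c; mantle fills any gap and the z_c terms cancel.
Column 1: 35×2650 + (z_c − 35)×3230
Column 2: 0.708×0 + 5.42×1020 + 4.78×2470 + 7.75×ρ + (z_c − 0.708 − 17.95)×3230
The z_c×3230 term appears on both sides and cancels. Collect the known terms of each column as K = Σ(ρt)_known − 3230 × (depth of known layers): K_1 = 92750 − 3230×35 = −20300; K_2 = 17335 − 3230×(0.708 + 17.95) = −42930.34.
Balance: K_1 = K_2 + 7.75×ρ, so ρ = (K_1 − K_2)/7.75 = 22630.3/7.75 = 2920 kg/m³.

2920 kg/m³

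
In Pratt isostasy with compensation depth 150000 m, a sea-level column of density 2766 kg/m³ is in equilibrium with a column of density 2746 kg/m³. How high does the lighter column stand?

ρ_ref D = ρ (D + h) → h = D (ρ_ref − ρ)/ρ.
h = 150000 m × (2766 − 2746)/2746 = 1090 m.

1090 m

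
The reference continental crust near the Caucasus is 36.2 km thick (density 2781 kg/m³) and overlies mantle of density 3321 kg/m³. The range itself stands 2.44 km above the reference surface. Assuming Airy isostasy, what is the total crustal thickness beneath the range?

51.2 km

Root depth r = h ρ_c / (ρ_m − ρ_c) = 2.44 km × 2781 / 540 = 12.57 km.
Total thickness = T + h + r = 36.2 km + 2.44 km + 12.57 km = 51.2 km.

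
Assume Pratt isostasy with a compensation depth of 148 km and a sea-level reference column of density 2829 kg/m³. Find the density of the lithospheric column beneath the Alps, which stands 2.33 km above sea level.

2790 kg/m³

Pratt balance: ρ_ref D = ρ (D + h).
ρ = ρ_ref D/(D + h) = 2829 × 148 km/(148 km + 2.33 km) = 2790 kg/m³.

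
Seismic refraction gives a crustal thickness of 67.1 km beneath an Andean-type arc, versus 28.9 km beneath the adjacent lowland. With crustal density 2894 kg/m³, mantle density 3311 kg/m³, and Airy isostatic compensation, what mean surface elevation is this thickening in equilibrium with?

4.81 km

Excess crust Δ = 67.1 km − 28.9 km = 38.2 km, split between elevation h and root r with h + r = Δ.
Airy balance ρ_c h = (ρ_m − ρ_c) r gives r = h ρ_c/(ρ_m − ρ_c), so h (1 + ρ_c/(ρ_m − ρ_c)) = Δ, i.e. h = Δ (ρ_m − ρ_c)/ρ_m.
h = 38.2 km × 417/3311 = 4.81 km.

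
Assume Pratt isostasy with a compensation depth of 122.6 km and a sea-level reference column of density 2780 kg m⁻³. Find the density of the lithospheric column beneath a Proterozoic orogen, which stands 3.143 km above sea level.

Pratt balance: ρ_ref D = ρ (D + h).
ρ = ρ_ref D/(D + h) = 2780 × 122.6 km/(122.6 km + 3.143 km) = 2710 kg m⁻³.

2710 kg m⁻³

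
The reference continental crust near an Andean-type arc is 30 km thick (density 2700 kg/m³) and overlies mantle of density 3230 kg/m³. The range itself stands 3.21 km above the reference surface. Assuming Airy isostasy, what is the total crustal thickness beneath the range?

Root depth r = h ρ_c / (ρ_m − ρ_c) = 3.21 km × 2700 / 530 = 16.35 km.
Total thickness = T + h + r = 30 km + 3.21 km + 16.35 km = 49.6 km.

49.6 km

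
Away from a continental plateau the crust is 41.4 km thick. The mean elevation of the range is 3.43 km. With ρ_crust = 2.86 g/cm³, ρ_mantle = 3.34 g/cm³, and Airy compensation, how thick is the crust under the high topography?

Root depth r = h ρ_c / (ρ_m − ρ_c) = 3.43 km × 2.86 / 0.48 = 20.44 km.
Total thickness = T + h + r = 41.4 km + 3.43 km + 20.44 km = 65.3 km.

65.3 km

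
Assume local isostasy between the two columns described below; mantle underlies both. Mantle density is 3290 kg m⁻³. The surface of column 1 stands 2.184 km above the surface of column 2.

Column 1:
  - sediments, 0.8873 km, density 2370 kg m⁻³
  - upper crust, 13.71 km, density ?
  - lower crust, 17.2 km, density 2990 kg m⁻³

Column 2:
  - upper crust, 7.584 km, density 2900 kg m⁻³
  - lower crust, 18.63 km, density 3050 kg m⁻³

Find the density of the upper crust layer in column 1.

2660 kg m⁻³

Take the compensation level at the base of the deeper column (depth z_c below the surface of column 1) and equate Σ ρ_i t_i down to z_c; mantle fills any gap and the z_c terms cancel.
Column 1: 0.8873×2370 + 13.71×ρ + 17.2×2990 + (z_c − 31.7973)×3290
Column 2: 2.184×0 + 7.584×2900 + 18.63×3050 + (z_c − 2.184 − 26.214)×3290
The z_c×3290 term appears on both sides and cancels. Collect the known terms of each column as K = Σ(ρt)_known − 3290 × (depth of known layers): K_1 = 53530.901 − 3290×31.7973 = −51082.216; K_2 = 78815.1 − 3290×(2.184 + 26.214) = −14614.32.
Balance: K_1 + 13.71×ρ = K_2, so ρ = (K_2 − K_1)/13.71 = 36467.9/13.71 = 2660 kg m⁻³.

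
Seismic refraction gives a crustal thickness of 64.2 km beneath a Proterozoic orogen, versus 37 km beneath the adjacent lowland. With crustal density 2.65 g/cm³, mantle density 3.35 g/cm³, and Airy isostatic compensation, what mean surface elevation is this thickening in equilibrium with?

Excess crust Δ = 64.2 km − 37 km = 27.2 km, split between elevation h and root r with h + r = Δ.
Airy balance ρ_c h = (ρ_m − ρ_c) r gives r = h ρ_c/(ρ_m − ρ_c), so h (1 + ρ_c/(ρ_m − ρ_c)) = Δ, i.e. h = Δ (ρ_m − ρ_c)/ρ_m.
h = 27.2 km × 0.7/3.35 = 5.68 km.

5.68 km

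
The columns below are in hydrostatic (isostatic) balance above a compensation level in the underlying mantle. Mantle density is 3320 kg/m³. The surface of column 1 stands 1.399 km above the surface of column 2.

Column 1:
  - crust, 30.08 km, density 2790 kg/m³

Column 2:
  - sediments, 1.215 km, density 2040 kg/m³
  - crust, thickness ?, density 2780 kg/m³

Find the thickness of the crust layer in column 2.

18 km

Take the compensation level at the base of the deeper column (depth z_c below the surface of column 1) and equate Σ ρ_i t_i down to z_c; mantle fills any gap and the z_c terms cancel.
Column 1: 30.08×2790 + (z_c − 30.08)×3320
Column 2: 1.399×0 + 1.215×2040 + x×2780 + (z_c − 1.399 − 1.215 − x)×3320
The z_c×3320 term appears on both sides and cancels. Collect the known terms of each column as K = Σ(ρt)_known − 3320 × (depth of known layers): K_1 = 83923.2 − 3320×30.08 = −15942.4; K_2 = 2478.6 − 3320×(1.399 + 1.215) = −6199.88.
Balance: K_1 = K_2 − x×(3320 − 2780), so x = (K_2 − K_1)/(3320 − 2780) = 9742.52/540 = 18 km.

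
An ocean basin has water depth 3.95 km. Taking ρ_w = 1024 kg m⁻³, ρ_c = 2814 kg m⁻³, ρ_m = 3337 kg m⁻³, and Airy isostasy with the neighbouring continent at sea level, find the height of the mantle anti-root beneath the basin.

13.5 km

By Archimedes' principle applied to the lithosphere: replacing crust with seawater at the top is compensated by replacing crust with mantle at the base: d (ρ_c − ρ_w) = a (ρ_m − ρ_c).
a = d (ρ_c − ρ_w)/(ρ_m − ρ_c) = 3.95 km × 1790/523 = 13.5 km.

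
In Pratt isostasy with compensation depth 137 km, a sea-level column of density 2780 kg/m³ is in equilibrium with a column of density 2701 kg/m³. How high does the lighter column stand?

ρ_ref D = ρ (D + h) → h = D (ρ_ref − ρ)/ρ.
h = 137 km × (2780 − 2701)/2701 = 4.01 km.

4.01 km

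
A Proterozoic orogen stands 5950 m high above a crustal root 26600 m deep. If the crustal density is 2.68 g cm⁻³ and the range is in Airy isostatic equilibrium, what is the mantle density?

3.28 g cm⁻³

Airy balance: ρ_c h = (ρ_m − ρ_c) r → ρ_m = ρ_c (1 + h/r).
ρ_m = 2.68 × (1 + 5950 m/26600 m) = 3.28 g cm⁻³.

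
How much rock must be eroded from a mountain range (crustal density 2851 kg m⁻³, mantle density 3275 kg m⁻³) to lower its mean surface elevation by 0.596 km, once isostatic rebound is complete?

Net drop Δ = e − u = e − e ρ_c/ρ_m = e (ρ_m − ρ_c)/ρ_m.
e = Δ ρ_m/(ρ_m − ρ_c) = 0.596 km × 3275/424 = 4.6 km.

4.6 km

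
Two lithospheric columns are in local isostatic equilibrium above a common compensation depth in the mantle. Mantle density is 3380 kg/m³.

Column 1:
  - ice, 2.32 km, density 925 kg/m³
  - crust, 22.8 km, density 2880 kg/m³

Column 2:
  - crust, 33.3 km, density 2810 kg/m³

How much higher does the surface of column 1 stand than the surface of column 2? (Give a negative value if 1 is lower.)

For any compensation level in the mantle, the mantle terms cancel and isostasy reduces to e = (Σt_1 − Σt_2) − (Σ(ρt)_1 − Σ(ρt)_2) / ρ_m.
Σt_1 = 25.12 km; Σt_2 = 33.3 km; Σ(ρt)_1 = 67810; Σ(ρt)_2 = 93573 (in km·kg/m³).
e = (25.12 − 33.3) − (67810 − 93573) / 3380 = −0.558 km.

−0.558 km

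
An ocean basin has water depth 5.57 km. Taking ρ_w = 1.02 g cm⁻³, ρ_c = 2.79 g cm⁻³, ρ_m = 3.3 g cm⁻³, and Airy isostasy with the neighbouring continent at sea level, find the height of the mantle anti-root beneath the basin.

By Archimedes' principle applied to the lithosphere: replacing crust with seawater at the top is compensated by replacing crust with mantle at the base: d (ρ_c − ρ_w) = a (ρ_m − ρ_c).
a = d (ρ_c − ρ_w)/(ρ_m − ρ_c) = 5.57 km × 1.77/0.51 = 19.3 km.

19.3 km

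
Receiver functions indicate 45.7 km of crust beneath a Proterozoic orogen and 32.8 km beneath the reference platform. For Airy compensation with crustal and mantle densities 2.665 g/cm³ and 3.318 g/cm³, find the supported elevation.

Excess crust Δ = 45.7 km − 32.8 km = 12.9 km, split between elevation h and root r with h + r = Δ.
Airy balance ρ_c h = (ρ_m − ρ_c) r gives r = h ρ_c/(ρ_m − ρ_c), so h (1 + ρ_c/(ρ_m − ρ_c)) = Δ, i.e. h = Δ (ρ_m − ρ_c)/ρ_m.
h = 12.9 km × 0.653/3.318 = 2.54 km.

2.54 km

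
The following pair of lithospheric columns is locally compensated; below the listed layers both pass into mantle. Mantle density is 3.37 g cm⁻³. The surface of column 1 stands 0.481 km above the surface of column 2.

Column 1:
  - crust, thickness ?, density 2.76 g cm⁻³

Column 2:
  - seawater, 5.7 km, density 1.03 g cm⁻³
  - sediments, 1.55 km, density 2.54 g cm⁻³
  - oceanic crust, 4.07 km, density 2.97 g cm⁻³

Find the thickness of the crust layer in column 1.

29.3 km

Take the compensation level at the base of the deeper column (depth z_c below the surface of column 1) and equate Σ ρ_i t_i down to z_c; mantle fills any gap and the z_c terms cancel.
Column 1: x×2.76 + (z_c − 0 − x)×3.37
Column 2: 0.481×0 + 5.7×1.03 + 1.55×2.54 + 4.07×2.97 + (z_c − 0.481 − 11.32)×3.37
The z_c×3.37 term appears on both sides and cancels. Collect the known terms of each column as K = Σ(ρt)_known − 3.37 × (depth of known layers): K_1 = 0 − 3.37×0 = 0; K_2 = 21.8959 − 3.37×(0.481 + 11.32) = −17.87347.
Balance: K_1 − x×(3.37 − 2.76) = K_2, so x = (K_1 − K_2)/(3.37 − 2.76) = 17.8735/0.61 = 29.3 km.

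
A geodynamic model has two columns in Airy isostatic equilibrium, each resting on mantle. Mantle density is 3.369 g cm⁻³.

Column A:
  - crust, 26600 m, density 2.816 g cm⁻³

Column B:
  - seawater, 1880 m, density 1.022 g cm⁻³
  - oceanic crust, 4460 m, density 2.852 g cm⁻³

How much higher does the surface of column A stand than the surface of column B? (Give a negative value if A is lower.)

2370 m

For any compensation level in the mantle, the mantle terms cancel and isostasy reduces to e = (Σt_A − Σt_B) − (Σ(ρt)_A − Σ(ρt)_B) / ρ_m.
Σt_A = 26600 m; Σt_B = 6340 m; Σ(ρt)_A = 74905.6; Σ(ρt)_B = 14641.28 (in m·g cm⁻³).
e = (26600 − 6340) − (74905.6 − 14641.28) / 3.369 = 2370 m.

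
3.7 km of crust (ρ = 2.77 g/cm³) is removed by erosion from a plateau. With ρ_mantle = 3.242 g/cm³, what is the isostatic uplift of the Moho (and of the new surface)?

Unloading: uplift u = e ρ_c/ρ_m = 3.7 km × 2.77/3.242 = 3.16 km.

3.16 km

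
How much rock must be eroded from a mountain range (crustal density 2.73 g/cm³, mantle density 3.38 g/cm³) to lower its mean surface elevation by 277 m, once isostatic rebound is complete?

Net drop Δ = e − u = e − e ρ_c/ρ_m = e (ρ_m − ρ_c)/ρ_m.
e = Δ ρ_m/(ρ_m − ρ_c) = 277 m × 3.38/0.65 = 1440 m.

1440 m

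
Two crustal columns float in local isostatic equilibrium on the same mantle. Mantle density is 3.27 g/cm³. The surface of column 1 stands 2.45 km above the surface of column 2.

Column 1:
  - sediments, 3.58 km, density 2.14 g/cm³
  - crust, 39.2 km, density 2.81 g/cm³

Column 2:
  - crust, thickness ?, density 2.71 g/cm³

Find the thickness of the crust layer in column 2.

Take the compensation level at the base of the deeper column (depth z_c below the surface of column 1) and equate Σ ρ_i t_i down to z_c; mantle fills any gap and the z_c terms cancel.
Column 1: 3.58×2.14 + 39.2×2.81 + (z_c − 42.78)×3.27
Column 2: 2.45×0 + x×2.71 + (z_c − 2.45 − 0 − x)×3.27
The z_c×3.27 term appears on both sides and cancels. Collect the known terms of each column as K = Σ(ρt)_known − 3.27 × (depth of known layers): K_1 = 117.8132 − 3.27×42.78 = −22.0774; K_2 = 0 − 3.27×(2.45 + 0) = −8.0115.
Balance: K_1 = K_2 − x×(3.27 − 2.71), so x = (K_2 − K_1)/(3.27 − 2.71) = 14.0659/0.56 = 25.1 km.

25.1 km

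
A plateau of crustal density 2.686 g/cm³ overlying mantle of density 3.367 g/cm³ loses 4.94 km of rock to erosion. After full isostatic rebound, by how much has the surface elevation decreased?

0.999 km

Rebound u = e ρ_c/ρ_m = 4.94 km × 2.686/3.367 = 3.941 km.
Net surface drop = e − u = 4.94 km − 3.941 km = e (ρ_m − ρ_c)/ρ_m = 0.999 km.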